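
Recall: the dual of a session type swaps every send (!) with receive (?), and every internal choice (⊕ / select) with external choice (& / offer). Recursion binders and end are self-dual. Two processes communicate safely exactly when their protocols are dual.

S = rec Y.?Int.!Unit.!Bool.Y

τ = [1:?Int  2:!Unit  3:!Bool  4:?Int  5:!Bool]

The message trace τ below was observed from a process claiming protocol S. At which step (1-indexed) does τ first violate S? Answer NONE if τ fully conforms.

@1 ?Int  ✓  state: !Unit.!Bool.rec Y.…
@2 !Unit  ✓  state: !Bool.rec Y.…
@3 !Bool  ✓  state: rec Y.…
@4 ?Int  ✓  state: !Unit.!Bool.rec Y.…
@5 got !Bool, protocol expects !Unit  ✗

5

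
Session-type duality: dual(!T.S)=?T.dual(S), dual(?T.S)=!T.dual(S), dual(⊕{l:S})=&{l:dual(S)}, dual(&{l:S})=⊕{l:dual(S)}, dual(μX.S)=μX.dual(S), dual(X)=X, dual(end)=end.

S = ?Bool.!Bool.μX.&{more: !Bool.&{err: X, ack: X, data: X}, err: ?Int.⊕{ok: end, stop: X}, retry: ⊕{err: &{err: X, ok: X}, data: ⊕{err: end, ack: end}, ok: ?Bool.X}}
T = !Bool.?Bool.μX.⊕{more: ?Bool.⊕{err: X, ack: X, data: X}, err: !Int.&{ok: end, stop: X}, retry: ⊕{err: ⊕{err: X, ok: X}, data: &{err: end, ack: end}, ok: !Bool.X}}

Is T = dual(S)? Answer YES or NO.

NO

?Bool | !Bool  ✓
  !Bool | ?Bool  ✓
    μX | μX  ✓ (μ self-dual)
      &{more,err,retry} | ⊕{more,err,retry}  ✓ same labels
        case more:
          !Bool | ?Bool  ✓
            &{err,ack,data} | ⊕{err,ack,data}  ✓ same labels
              case err:
                X | X  ✓
              case ack:
                X | X  ✓
              case data:
                X | X  ✓
        case err:
          ?Int | !Int  ✓
            ⊕{ok,stop} | &{ok,stop}  ✓ same labels
              case ok:
                end | end  ✓
              case stop:
                X | X  ✓
        case retry:
          ⊕{err,data,ok} | ⊕{err,data,ok}  ✗ choice polarity not flipped — not dual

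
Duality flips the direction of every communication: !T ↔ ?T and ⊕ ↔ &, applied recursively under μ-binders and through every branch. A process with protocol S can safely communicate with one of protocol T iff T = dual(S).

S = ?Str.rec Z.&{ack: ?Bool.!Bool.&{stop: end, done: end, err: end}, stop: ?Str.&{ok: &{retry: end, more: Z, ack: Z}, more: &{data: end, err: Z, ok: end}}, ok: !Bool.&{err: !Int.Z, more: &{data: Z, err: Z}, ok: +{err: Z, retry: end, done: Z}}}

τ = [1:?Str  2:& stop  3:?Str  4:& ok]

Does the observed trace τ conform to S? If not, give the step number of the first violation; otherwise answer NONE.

NONE

@1 ?Str  ok  cont: rec Z.…
@2 & stop  ok  cont: ?Str.&{ok: &{retry: end, more: rec Z.…, ack: rec Z.…}, more: &{data: end, err: rec Z.…, ok: end}}
@3 ?Str  ok  cont: &{ok: &{retry: end, more: rec Z.…, ack: rec Z.…}, more: &{data: end, err: rec Z.…, ok: end}}
@4 & ok  ok  cont: &{retry: end, more: rec Z.…, ack: rec Z.…}
trace exhausted — no violation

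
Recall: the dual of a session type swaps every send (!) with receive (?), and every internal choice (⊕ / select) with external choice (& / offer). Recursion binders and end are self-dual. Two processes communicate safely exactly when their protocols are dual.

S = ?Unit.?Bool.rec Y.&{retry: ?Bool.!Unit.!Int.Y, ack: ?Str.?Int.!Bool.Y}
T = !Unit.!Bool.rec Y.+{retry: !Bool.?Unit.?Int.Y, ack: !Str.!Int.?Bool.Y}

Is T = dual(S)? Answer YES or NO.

YES

?Unit | !Unit  match
  ?Bool | !Bool  match
    rec Y | rec Y  match (binder kept)
      &{retry,ack} | +{retry,ack}  match label sets agree
        [retry]
          ?Bool | !Bool  match
            !Unit | ?Unit  match
              !Int | ?Int  match
                Y | Y  match
        [ack]
          ?Str | !Str  match
            ?Int | !Int  match
              !Bool | ?Bool  match
                Y | Y  match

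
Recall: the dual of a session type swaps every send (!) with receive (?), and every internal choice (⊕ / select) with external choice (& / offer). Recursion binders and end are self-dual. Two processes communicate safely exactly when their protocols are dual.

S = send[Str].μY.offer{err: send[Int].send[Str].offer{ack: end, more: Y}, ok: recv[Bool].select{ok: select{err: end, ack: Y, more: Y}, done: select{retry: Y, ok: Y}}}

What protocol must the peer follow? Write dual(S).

recv[Str].μY.select{err: recv[Int].recv[Str].select{ack: end, more: Y}, ok: send[Bool].offer{ok: offer{err: end, ack: Y, more: Y}, done: offer{retry: Y, ok: Y}}}

send[Str] = recv[Str]
  μY = μY  (μ self-dual)
    offer{err,ok} = select{err,ok}  (external→internal)
      [err]
        send[Int] = recv[Int]
          send[Str] = recv[Str]
            offer{ack,more} = select{ack,more}  (external→internal)
              [ack]
                end ↦ end
              [more]
                Y ↦ Y
      [ok]
        recv[Bool] = send[Bool]
          select{ok,done} = offer{ok,done}  (⊕→&)
            [ok]
              select{err,ack,more} = offer{err,ack,more}  (⊕→&)
                [err]
                  end ↦ end
                [ack]
                  Y ↦ Y
                [more]
                  Y ↦ Y
            [done]
              select{retry,ok} = offer{retry,ok}  (⊕→&)
                [retry]
                  Y ↦ Y
                [ok]
                  Y ↦ Y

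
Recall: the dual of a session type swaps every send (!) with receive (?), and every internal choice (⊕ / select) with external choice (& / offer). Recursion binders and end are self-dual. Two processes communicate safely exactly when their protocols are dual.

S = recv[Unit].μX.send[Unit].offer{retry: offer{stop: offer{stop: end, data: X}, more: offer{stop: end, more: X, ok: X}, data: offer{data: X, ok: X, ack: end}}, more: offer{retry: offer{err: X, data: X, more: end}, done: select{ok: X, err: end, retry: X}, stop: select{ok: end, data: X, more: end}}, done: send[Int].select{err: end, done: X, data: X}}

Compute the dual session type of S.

recv[Unit] ↦ send[Unit]
  μX ↦ μX  (μ self-dual)
    send[Unit] ↦ recv[Unit]
      offer{retry,more,done} ↦ select{retry,more,done}  (external→internal)
        [retry]
          offer{stop,more,data} ↦ select{stop,more,data}  (external→internal)
            [stop]
              offer{stop,data} ↦ select{stop,data}  (external→internal)
                [stop]
                  end self-dual
                [data]
                  X self-dual
            [more]
              offer{stop,more,ok} ↦ select{stop,more,ok}  (external→internal)
                [stop]
                  end self-dual
                [more]
                  X self-dual
                [ok]
                  X self-dual
            [data]
              offer{data,ok,ack} ↦ select{data,ok,ack}  (external→internal)
                [data]
                  X self-dual
                [ok]
                  X self-dual
                [ack]
                  end self-dual
        [more]
          offer{retry,done,stop} ↦ select{retry,done,stop}  (external→internal)
            [retry]
              offer{err,data,more} ↦ select{err,data,more}  (external→internal)
                [err]
                  X self-dual
                [data]
                  X self-dual
                [more]
                  end self-dual
            [done]
              select{ok,err,retry} ↦ offer{ok,err,retry}  (⊕→&)
                [ok]
                  X self-dual
                [err]
                  end self-dual
                [retry]
                  X self-dual
            [stop]
              select{ok,data,more} ↦ offer{ok,data,more}  (⊕→&)
                [ok]
                  end self-dual
                [data]
                  X self-dual
                [more]
                  end self-dual
        [done]
          send[Int] ↦ recv[Int]
            select{err,done,data} ↦ offer{err,done,data}  (⊕→&)
              [err]
                end self-dual
              [done]
                X self-dual
              [data]
                X self-dual

send[Unit].μX.recv[Unit].select{retry: select{stop: select{stop: end, data: X}, more: select{stop: end, more: X, ok: X}, data: select{data: X, ok: X, ack: end}}, more: select{retry: select{err: X, data: X, more: end}, done: offer{ok: X, err: end, retry: X}, stop: offer{ok: end, data: X, more: end}}, done: recv[Int].offer{err: end, done: X, data: X}}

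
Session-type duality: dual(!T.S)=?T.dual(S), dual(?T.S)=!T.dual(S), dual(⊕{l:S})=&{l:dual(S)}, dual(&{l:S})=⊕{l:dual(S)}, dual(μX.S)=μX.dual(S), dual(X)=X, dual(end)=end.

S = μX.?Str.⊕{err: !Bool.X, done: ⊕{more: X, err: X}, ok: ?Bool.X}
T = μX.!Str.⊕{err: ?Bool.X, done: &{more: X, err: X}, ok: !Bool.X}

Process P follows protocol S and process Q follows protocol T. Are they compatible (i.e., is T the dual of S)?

μX ‖ μX  match (rec unchanged)
  ?Str ‖ !Str  match
    ⊕{err,done,ok} ‖ ⊕{err,done,ok}  ✗ choice polarity not flipped — not dual

NO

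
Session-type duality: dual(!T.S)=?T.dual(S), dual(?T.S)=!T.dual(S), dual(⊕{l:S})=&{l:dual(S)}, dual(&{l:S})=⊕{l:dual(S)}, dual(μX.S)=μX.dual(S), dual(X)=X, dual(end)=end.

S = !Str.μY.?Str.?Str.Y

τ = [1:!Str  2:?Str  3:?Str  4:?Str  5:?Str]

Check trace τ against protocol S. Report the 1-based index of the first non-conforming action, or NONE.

NONE

[1] !Str  ok  state: μY.…
[2] ?Str  ok  state: ?Str.μY.…
[3] ?Str  ok  state: μY.…
[4] ?Str  ok  state: ?Str.μY.…
[5] ?Str  ok  state: μY.…
all 5 steps conform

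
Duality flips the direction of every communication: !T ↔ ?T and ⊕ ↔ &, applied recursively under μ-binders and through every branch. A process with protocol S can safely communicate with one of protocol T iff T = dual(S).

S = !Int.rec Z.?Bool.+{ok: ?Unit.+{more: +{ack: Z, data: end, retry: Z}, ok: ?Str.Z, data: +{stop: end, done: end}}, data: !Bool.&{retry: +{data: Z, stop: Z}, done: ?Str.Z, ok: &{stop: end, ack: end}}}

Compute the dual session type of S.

!Int → ?Int
  rec Z → rec Z  (rec unchanged)
    ?Bool → !Bool
      +{ok,data} → &{ok,data}  (internal→external)
        case ok:
          ?Unit → !Unit
            +{more,ok,data} → &{more,ok,data}  (internal→external)
              case more:
                +{ack,data,retry} → &{ack,data,retry}  (internal→external)
                  case ack:
                    Z ↦ Z
                  case data:
                    end ↦ end
                  case retry:
                    Z ↦ Z
              case ok:
                ?Str → !Str
                  Z ↦ Z
              case data:
                +{stop,done} → &{stop,done}  (internal→external)
                  case stop:
                    end ↦ end
                  case done:
                    end ↦ end
        case data:
          !Bool → ?Bool
            &{retry,done,ok} → +{retry,done,ok}  (external→internal)
              case retry:
                +{data,stop} → &{data,stop}  (internal→external)
                  case data:
                    Z ↦ Z
                  case stop:
                    Z ↦ Z
              case done:
                ?Str → !Str
                  Z ↦ Z
              case ok:
                &{stop,ack} → +{stop,ack}  (external→internal)
                  case stop:
                    end ↦ end
                  case ack:
                    end ↦ end

?Int.rec Z.!Bool.&{ok: !Unit.&{more: &{ack: Z, data: end, retry: Z}, ok: !Str.Z, data: &{stop: end, done: end}}, data: ?Bool.+{retry: &{data: Z, stop: Z}, done: !Str.Z, ok: +{stop: end, ack: end}}}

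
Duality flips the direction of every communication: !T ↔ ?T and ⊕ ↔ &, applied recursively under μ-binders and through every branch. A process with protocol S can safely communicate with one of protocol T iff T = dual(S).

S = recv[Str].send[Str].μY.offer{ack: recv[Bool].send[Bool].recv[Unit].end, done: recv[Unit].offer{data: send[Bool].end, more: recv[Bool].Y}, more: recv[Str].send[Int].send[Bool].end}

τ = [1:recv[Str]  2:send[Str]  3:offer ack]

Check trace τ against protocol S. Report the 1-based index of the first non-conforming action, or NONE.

NONE

@1 recv[Str]  ✓  residual = send[Str].μY.…
@2 send[Str]  ✓  residual = μY.…
@3 offer ack  ✓  residual = recv[Bool].send[Bool].recv[Unit].end
all 3 steps conform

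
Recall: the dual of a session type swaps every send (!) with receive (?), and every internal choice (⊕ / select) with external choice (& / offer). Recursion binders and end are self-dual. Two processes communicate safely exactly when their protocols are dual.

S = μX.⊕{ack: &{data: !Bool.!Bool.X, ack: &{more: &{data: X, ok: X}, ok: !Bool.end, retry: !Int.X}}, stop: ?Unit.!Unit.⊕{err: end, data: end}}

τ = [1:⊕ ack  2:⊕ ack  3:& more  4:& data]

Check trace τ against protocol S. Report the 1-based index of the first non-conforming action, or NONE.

@1 ⊕ ack  match  residual = &{data: !Bool.!Bool.μX.…, ack: &{more: &{data: μX.…, ok: μX.…}, ok: !Bool.end, retry: !Int.μX.…}}
@2 got ⊕ ack, protocol expects & data or & ack  ✗

2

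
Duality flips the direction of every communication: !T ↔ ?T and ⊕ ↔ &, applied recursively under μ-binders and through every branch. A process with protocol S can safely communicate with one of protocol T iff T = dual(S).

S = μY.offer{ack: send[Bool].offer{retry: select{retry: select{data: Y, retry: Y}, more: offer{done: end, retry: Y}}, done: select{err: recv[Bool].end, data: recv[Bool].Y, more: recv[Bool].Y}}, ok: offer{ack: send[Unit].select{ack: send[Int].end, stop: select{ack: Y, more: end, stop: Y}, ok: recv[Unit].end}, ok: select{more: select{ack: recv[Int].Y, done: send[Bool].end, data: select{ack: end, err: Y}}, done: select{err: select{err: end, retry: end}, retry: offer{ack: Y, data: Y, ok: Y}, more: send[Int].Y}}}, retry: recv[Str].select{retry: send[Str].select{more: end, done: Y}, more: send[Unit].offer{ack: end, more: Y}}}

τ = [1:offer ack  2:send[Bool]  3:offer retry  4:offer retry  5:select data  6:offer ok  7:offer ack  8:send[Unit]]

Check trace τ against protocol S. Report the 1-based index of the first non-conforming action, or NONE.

4

[1] offer ack  ok  state: send[Bool].offer{retry: select{retry: select{data: μY.…, retry: μY.…}, more: offer{done: end, retry: μY.…}}, done: select{err: recv[Bool].end, data: recv[Bool].μY.…, more: recv[Bool].μY.…}}
[2] send[Bool]  ok  state: offer{retry: select{retry: select{data: μY.…, retry: μY.…}, more: offer{done: end, retry: μY.…}}, done: select{err: recv[Bool].end, data: recv[Bool].μY.…, more: recv[Bool].μY.…}}
[3] offer retry  ok  state: select{retry: select{data: μY.…, retry: μY.…}, more: offer{done: end, retry: μY.…}}
[4] got offer retry, protocol expects select retry or select more  ✗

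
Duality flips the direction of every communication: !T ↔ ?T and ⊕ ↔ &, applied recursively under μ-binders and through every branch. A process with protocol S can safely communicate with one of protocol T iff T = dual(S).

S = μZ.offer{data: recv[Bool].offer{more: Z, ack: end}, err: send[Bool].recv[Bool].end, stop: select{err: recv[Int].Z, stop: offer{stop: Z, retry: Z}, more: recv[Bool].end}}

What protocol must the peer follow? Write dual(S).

μZ → μZ  (binder kept)
  offer{data,err,stop} → select{data,err,stop}  (&→⊕)
    case data:
      recv[Bool] → send[Bool]
        offer{more,ack} → select{more,ack}  (&→⊕)
          case more:
            Z self-dual
          case ack:
            end self-dual
    case err:
      send[Bool] → recv[Bool]
        recv[Bool] → send[Bool]
          end self-dual
    case stop:
      select{err,stop,more} → offer{err,stop,more}  (⊕→&)
        case err:
          recv[Int] → send[Int]
            Z self-dual
        case stop:
          offer{stop,retry} → select{stop,retry}  (&→⊕)
            case stop:
              Z self-dual
            case retry:
              Z self-dual
        case more:
          recv[Bool] → send[Bool]
            end self-dual

μZ.select{data: send[Bool].select{more: Z, ack: end}, err: recv[Bool].send[Bool].end, stop: offer{err: send[Int].Z, stop: select{stop: Z, retry: Z}, more: send[Bool].end}}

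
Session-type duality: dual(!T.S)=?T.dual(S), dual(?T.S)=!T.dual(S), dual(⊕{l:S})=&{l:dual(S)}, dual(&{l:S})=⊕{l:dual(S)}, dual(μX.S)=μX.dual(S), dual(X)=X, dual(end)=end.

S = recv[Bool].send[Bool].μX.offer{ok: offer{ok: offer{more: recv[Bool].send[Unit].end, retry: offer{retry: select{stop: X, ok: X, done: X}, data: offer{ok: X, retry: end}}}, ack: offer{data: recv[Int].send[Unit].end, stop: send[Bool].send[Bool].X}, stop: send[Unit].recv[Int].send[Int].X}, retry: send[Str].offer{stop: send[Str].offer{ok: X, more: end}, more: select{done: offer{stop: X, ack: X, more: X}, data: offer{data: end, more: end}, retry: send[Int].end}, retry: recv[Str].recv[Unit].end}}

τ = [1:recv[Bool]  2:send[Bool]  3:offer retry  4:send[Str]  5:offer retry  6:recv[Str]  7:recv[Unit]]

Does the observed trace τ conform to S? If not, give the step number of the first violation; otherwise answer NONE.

[1] recv[Bool]  match  state: send[Bool].μX.…
[2] send[Bool]  match  state: μX.…
[3] offer retry  match  state: send[Str].offer{stop: send[Str].offer{ok: μX.…, more: end}, more: select{done: offer{stop: μX.…, ack: μX.…, more: μX.…}, data: offer{data: end, more: end}, retry: send[Int].end}, retry: recv[Str].recv[Unit].end}
[4] send[Str]  match  state: offer{stop: send[Str].offer{ok: μX.…, more: end}, more: select{done: offer{stop: μX.…, ack: μX.…, more: μX.…}, data: offer{data: end, more: end}, retry: send[Int].end}, retry: recv[Str].recv[Unit].end}
[5] offer retry  match  state: recv[Str].recv[Unit].end
[6] recv[Str]  match  state: recv[Unit].end
[7] recv[Unit]  match  state: end
all 7 steps conform

NONE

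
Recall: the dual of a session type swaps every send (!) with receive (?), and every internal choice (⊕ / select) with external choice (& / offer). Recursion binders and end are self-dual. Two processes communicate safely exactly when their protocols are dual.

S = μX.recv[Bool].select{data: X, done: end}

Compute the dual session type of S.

μX.send[Bool].offer{data: X, done: end}

μX → μX  (rec unchanged)
  recv[Bool] → send[Bool]
    select{data,done} → offer{data,done}  (⊕→&)
      case data:
        X ↦ X
      case done:
        end ↦ end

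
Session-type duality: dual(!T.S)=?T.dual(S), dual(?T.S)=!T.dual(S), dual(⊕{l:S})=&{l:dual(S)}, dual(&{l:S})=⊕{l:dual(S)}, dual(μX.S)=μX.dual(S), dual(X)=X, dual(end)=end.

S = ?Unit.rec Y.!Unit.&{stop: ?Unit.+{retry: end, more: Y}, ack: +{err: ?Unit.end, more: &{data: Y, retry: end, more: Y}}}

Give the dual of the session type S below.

?Unit → !Unit
  rec Y → rec Y  (binder kept)
    !Unit → ?Unit
      &{stop,ack} → +{stop,ack}  (external→internal)
        [stop]
          ?Unit → !Unit
            +{retry,more} → &{retry,more}  (⊕→&)
              [retry]
                end self-dual
              [more]
                Y self-dual
        [ack]
          +{err,more} → &{err,more}  (⊕→&)
            [err]
              ?Unit → !Unit
                end self-dual
            [more]
              &{data,retry,more} → +{data,retry,more}  (external→internal)
                [data]
                  Y self-dual
                [retry]
                  end self-dual
                [more]
                  Y self-dual

!Unit.rec Y.?Unit.+{stop: !Unit.&{retry: end, more: Y}, ack: &{err: !Unit.end, more: +{data: Y, retry: end, more: Y}}}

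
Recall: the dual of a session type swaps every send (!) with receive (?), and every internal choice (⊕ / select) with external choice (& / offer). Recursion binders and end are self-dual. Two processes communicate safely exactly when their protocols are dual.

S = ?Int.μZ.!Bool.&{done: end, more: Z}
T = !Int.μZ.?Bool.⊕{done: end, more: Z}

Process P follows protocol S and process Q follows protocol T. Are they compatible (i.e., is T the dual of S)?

YES

?Int ‖ !Int  match
  μZ ‖ μZ  match (binder kept)
    !Bool ‖ ?Bool  match
      &{done,more} ‖ ⊕{done,more}  match labels match
        • done:
          end ‖ end  match
        • more:
          Z ‖ Z  match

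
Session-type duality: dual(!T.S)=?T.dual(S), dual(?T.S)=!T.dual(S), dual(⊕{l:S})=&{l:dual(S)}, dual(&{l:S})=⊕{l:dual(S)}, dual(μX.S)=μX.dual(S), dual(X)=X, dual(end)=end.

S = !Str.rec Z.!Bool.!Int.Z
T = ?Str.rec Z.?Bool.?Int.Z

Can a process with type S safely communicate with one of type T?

!Str ‖ ?Str  match
  rec Z ‖ rec Z  match (rec unchanged)
    !Bool ‖ ?Bool  match
      !Int ‖ ?Int  match
        Z ‖ Z  match

YES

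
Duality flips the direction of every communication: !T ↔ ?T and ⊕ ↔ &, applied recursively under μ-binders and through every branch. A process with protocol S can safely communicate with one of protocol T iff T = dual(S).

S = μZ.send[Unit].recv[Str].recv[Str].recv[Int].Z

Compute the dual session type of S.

μZ → μZ  (rec unchanged)
  send[Unit] → recv[Unit]
    recv[Str] → send[Str]
      recv[Str] → send[Str]
        recv[Int] → send[Int]
          dual(Z) = Z

μZ.recv[Unit].send[Str].send[Str].send[Int].Z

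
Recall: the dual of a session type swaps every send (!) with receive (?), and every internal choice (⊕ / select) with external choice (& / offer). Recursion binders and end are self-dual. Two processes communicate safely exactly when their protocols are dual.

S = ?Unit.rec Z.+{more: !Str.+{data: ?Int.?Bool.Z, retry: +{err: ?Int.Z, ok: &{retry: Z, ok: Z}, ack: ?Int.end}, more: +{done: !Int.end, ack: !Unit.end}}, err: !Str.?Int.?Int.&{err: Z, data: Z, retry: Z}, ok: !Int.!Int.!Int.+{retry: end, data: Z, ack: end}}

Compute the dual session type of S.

!Unit.rec Z.&{more: ?Str.&{data: !Int.!Bool.Z, retry: &{err: !Int.Z, ok: +{retry: Z, ok: Z}, ack: !Int.end}, more: &{done: ?Int.end, ack: ?Unit.end}}, err: ?Str.!Int.!Int.+{err: Z, data: Z, retry: Z}, ok: ?Int.?Int.?Int.&{retry: end, data: Z, ack: end}}

?Unit → !Unit
  rec Z → rec Z  (rec unchanged)
    +{more,err,ok} → &{more,err,ok}  (select→offer)
      case more:
        !Str → ?Str
          +{data,retry,more} → &{data,retry,more}  (select→offer)
            case data:
              ?Int → !Int
                ?Bool → !Bool
                  Z ↦ Z
            case retry:
              +{err,ok,ack} → &{err,ok,ack}  (select→offer)
                case err:
                  ?Int → !Int
                    Z ↦ Z
                case ok:
                  &{retry,ok} → +{retry,ok}  (offer→select)
                    case retry:
                      Z ↦ Z
                    case ok:
                      Z ↦ Z
                case ack:
                  ?Int → !Int
                    end ↦ end
            case more:
              +{done,ack} → &{done,ack}  (select→offer)
                case done:
                  !Int → ?Int
                    end ↦ end
                case ack:
                  !Unit → ?Unit
                    end ↦ end
      case err:
        !Str → ?Str
          ?Int → !Int
            ?Int → !Int
              &{err,data,retry} → +{err,data,retry}  (offer→select)
                case err:
                  Z ↦ Z
                case data:
                  Z ↦ Z
                case retry:
                  Z ↦ Z
      case ok:
        !Int → ?Int
          !Int → ?Int
            !Int → ?Int
              +{retry,data,ack} → &{retry,data,ack}  (select→offer)
                case retry:
                  end ↦ end
                case data:
                  Z ↦ Z
                case ack:
                  end ↦ end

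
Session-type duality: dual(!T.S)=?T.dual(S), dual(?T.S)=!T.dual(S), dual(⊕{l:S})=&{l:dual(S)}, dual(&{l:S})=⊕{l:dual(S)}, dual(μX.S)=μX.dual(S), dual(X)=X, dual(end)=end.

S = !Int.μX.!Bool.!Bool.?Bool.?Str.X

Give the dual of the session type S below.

?Int.μX.?Bool.?Bool.!Bool.!Str.X

!Int → ?Int
  μX → μX  (μ self-dual)
    !Bool → ?Bool
      !Bool → ?Bool
        ?Bool → !Bool
          ?Str → !Str
            X ↦ X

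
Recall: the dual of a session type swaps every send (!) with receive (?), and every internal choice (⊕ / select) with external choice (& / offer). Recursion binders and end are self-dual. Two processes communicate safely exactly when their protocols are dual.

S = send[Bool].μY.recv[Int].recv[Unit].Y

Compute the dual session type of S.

recv[Bool].μY.send[Int].send[Unit].Y

send[Bool] → recv[Bool]
  μY → μY  (rec unchanged)
    recv[Int] → send[Int]
      recv[Unit] → send[Unit]
        dual(Y) = Y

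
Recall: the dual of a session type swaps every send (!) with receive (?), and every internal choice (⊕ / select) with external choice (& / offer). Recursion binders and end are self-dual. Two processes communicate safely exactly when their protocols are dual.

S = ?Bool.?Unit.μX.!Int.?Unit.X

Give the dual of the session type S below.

!Bool.!Unit.μX.?Int.!Unit.X

?Bool = !Bool
  ?Unit = !Unit
    μX = μX  (μ self-dual)
      !Int = ?Int
        ?Unit = !Unit
          X ↦ X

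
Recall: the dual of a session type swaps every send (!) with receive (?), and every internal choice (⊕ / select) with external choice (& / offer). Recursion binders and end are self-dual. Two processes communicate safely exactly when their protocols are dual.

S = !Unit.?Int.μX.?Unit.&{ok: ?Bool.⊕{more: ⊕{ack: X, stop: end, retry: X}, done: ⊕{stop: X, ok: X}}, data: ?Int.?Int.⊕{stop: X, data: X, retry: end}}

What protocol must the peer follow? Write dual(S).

!Unit ↦ ?Unit
  ?Int ↦ !Int
    μX ↦ μX  (binder kept)
      ?Unit ↦ !Unit
        &{ok,data} ↦ ⊕{ok,data}  (&→⊕)
          [ok]
            ?Bool ↦ !Bool
              ⊕{more,done} ↦ &{more,done}  (internal→external)
                [more]
                  ⊕{ack,stop,retry} ↦ &{ack,stop,retry}  (internal→external)
                    [ack]
                      X self-dual
                    [stop]
                      end self-dual
                    [retry]
                      X self-dual
                [done]
                  ⊕{stop,ok} ↦ &{stop,ok}  (internal→external)
                    [stop]
                      X self-dual
                    [ok]
                      X self-dual
          [data]
            ?Int ↦ !Int
              ?Int ↦ !Int
                ⊕{stop,data,retry} ↦ &{stop,data,retry}  (internal→external)
                  [stop]
                    X self-dual
                  [data]
                    X self-dual
                  [retry]
                    end self-dual

?Unit.!Int.μX.!Unit.⊕{ok: !Bool.&{more: &{ack: X, stop: end, retry: X}, done: &{stop: X, ok: X}}, data: !Int.!Int.&{stop: X, data: X, retry: end}}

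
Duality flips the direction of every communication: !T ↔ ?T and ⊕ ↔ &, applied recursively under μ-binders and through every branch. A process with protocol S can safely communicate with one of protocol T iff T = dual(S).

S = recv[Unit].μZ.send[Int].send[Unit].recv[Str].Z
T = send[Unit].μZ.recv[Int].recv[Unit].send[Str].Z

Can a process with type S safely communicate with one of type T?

YES

recv[Unit] ‖ send[Unit]  match
  μZ ‖ μZ  match (binder kept)
    send[Int] ‖ recv[Int]  match
      send[Unit] ‖ recv[Unit]  match
        recv[Str] ‖ send[Str]  match
          Z ‖ Z  match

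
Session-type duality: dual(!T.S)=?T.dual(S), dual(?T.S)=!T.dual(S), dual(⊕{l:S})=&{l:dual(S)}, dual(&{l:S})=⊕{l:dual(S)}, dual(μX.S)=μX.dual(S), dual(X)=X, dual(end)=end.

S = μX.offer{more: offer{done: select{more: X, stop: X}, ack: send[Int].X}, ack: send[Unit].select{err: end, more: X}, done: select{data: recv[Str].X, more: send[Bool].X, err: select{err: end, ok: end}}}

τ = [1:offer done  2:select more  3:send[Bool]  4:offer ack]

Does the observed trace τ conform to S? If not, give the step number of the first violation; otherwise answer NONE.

NONE

step 1: offer done  ok  residual = select{data: recv[Str].μX.…, more: send[Bool].μX.…, err: select{err: end, ok: end}}
step 2: select more  ok  residual = send[Bool].μX.…
step 3: send[Bool]  ok  residual = μX.…
step 4: offer ack  ok  residual = send[Unit].select{err: end, more: μX.…}
trace exhausted — no violation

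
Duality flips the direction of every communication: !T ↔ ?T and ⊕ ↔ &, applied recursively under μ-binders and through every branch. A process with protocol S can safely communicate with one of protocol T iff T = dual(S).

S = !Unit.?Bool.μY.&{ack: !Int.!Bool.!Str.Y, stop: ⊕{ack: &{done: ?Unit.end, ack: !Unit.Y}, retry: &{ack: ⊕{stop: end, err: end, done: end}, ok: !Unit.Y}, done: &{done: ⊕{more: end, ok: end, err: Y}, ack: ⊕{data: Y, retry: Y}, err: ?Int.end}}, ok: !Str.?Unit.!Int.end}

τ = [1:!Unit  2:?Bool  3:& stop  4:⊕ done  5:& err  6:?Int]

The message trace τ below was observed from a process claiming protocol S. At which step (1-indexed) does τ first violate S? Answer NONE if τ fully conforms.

[1] !Unit  match  cont: ?Bool.μY.…
[2] ?Bool  match  cont: μY.…
[3] & stop  match  cont: ⊕{ack: &{done: ?Unit.end, ack: !Unit.μY.…}, retry: &{ack: ⊕{stop: end, err: end, done: end}, ok: !Unit.μY.…}, done: &{done: ⊕{more: end, ok: end, err: μY.…}, ack: ⊕{data: μY.…, retry: μY.…}, err: ?Int.end}}
[4] ⊕ done  match  cont: &{done: ⊕{more: end, ok: end, err: μY.…}, ack: ⊕{data: μY.…, retry: μY.…}, err: ?Int.end}
[5] & err  match  cont: ?Int.end
[6] ?Int  match  cont: end
all 6 steps conform

NONE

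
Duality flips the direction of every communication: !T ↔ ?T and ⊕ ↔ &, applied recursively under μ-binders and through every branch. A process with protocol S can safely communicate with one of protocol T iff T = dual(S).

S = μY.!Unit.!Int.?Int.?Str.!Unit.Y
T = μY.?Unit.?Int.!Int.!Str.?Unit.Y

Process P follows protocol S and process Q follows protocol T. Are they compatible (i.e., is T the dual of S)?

μY | μY  ok (binder kept)
  !Unit | ?Unit  ok
    !Int | ?Int  ok
      ?Int | !Int  ok
        ?Str | !Str  ok
          !Unit | ?Unit  ok
            Y | Y  ok

YES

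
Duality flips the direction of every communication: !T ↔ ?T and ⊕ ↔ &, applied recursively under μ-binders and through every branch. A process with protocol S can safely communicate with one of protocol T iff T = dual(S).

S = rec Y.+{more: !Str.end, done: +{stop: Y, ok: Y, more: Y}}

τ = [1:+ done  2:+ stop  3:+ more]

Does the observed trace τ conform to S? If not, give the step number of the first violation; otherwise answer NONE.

@1 + done  match  residual = +{stop: rec Y.…, ok: rec Y.…, more: rec Y.…}
@2 + stop  match  residual = rec Y.…
@3 + more  match  residual = !Str.end
τ conforms to S (length 3)

NONE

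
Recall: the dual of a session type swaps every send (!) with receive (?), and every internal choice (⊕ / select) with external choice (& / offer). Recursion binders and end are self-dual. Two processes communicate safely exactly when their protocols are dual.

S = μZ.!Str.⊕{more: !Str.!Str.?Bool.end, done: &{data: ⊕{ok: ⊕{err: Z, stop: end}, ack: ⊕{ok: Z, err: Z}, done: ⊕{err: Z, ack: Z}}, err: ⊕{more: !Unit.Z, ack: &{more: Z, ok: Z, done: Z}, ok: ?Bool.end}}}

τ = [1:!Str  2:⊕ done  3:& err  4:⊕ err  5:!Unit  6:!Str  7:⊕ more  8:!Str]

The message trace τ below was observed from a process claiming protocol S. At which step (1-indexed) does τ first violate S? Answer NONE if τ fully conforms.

@1 !Str  ✓  residual = ⊕{more: !Str.!Str.?Bool.end, done: &{data: ⊕{ok: ⊕{err: μZ.…, stop: end}, ack: ⊕{ok: μZ.…, err: μZ.…}, done: ⊕{err: μZ.…, ack: μZ.…}}, err: ⊕{more: !Unit.μZ.…, ack: &{more: μZ.…, ok: μZ.…, done: μZ.…}, ok: ?Bool.end}}}
@2 ⊕ done  ✓  residual = &{data: ⊕{ok: ⊕{err: μZ.…, stop: end}, ack: ⊕{ok: μZ.…, err: μZ.…}, done: ⊕{err: μZ.…, ack: μZ.…}}, err: ⊕{more: !Unit.μZ.…, ack: &{more: μZ.…, ok: μZ.…, done: μZ.…}, ok: ?Bool.end}}
@3 & err  ✓  residual = ⊕{more: !Unit.μZ.…, ack: &{more: μZ.…, ok: μZ.…, done: μZ.…}, ok: ?Bool.end}
@4 got ⊕ err, protocol expects ⊕ more or ⊕ ack or ⊕ ok  ✗

4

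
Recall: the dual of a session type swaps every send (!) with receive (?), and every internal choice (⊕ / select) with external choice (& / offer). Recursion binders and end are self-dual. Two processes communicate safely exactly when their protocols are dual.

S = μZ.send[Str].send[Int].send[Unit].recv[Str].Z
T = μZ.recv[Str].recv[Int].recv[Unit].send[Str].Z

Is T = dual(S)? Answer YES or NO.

YES

μZ ‖ μZ  ✓ (μ self-dual)
  send[Str] ‖ recv[Str]  ✓
    send[Int] ‖ recv[Int]  ✓
      send[Unit] ‖ recv[Unit]  ✓
        recv[Str] ‖ send[Str]  ✓
          Z ‖ Z  ✓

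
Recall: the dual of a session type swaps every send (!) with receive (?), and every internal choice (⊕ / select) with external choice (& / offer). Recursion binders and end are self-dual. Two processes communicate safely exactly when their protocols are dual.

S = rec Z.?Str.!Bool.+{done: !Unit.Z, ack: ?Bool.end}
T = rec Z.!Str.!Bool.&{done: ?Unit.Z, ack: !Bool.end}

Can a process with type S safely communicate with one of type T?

rec Z vs rec Z  ✓ (μ self-dual)
  ?Str vs !Str  ✓
    !Bool vs !Bool  ✗ same direction on both sides — not dual

NO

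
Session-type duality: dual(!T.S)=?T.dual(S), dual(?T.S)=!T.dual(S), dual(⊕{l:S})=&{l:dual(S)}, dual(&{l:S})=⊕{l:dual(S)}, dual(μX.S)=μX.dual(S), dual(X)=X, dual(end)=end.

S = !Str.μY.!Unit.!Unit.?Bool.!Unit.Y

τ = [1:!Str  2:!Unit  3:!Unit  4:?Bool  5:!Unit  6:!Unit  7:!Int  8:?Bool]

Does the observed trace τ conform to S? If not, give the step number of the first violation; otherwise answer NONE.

7

@1 !Str  ok  cont: μY.…
@2 !Unit  ok  cont: !Unit.?Bool.!Unit.μY.…
@3 !Unit  ok  cont: ?Bool.!Unit.μY.…
@4 ?Bool  ok  cont: !Unit.μY.…
@5 !Unit  ok  cont: μY.…
@6 !Unit  ok  cont: !Unit.?Bool.!Unit.μY.…
@7 got !Int, protocol expects !Unit  ✗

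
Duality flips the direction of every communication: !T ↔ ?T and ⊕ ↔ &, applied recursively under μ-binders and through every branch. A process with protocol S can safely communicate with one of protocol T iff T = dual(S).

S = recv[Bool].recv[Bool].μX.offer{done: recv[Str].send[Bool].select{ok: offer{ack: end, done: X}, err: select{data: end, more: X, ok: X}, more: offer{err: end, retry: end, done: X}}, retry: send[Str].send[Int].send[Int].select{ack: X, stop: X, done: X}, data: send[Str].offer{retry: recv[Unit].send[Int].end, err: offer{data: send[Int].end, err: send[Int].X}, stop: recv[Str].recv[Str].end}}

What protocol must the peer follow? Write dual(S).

recv[Bool] = send[Bool]
  recv[Bool] = send[Bool]
    μX = μX  (μ self-dual)
      offer{done,retry,data} = select{done,retry,data}  (external→internal)
        case done:
          recv[Str] = send[Str]
            send[Bool] = recv[Bool]
              select{ok,err,more} = offer{ok,err,more}  (internal→external)
                case ok:
                  offer{ack,done} = select{ack,done}  (external→internal)
                    case ack:
                      dual(end) = end
                    case done:
                      dual(X) = X
                case err:
                  select{data,more,ok} = offer{data,more,ok}  (internal→external)
                    case data:
                      dual(end) = end
                    case more:
                      dual(X) = X
                    case ok:
                      dual(X) = X
                case more:
                  offer{err,retry,done} = select{err,retry,done}  (external→internal)
                    case err:
                      dual(end) = end
                    case retry:
                      dual(end) = end
                    case done:
                      dual(X) = X
        case retry:
          send[Str] = recv[Str]
            send[Int] = recv[Int]
              send[Int] = recv[Int]
                select{ack,stop,done} = offer{ack,stop,done}  (internal→external)
                  case ack:
                    dual(X) = X
                  case stop:
                    dual(X) = X
                  case done:
                    dual(X) = X
        case data:
          send[Str] = recv[Str]
            offer{retry,err,stop} = select{retry,err,stop}  (external→internal)
              case retry:
                recv[Unit] = send[Unit]
                  send[Int] = recv[Int]
                    dual(end) = end
              case err:
                offer{data,err} = select{data,err}  (external→internal)
                  case data:
                    send[Int] = recv[Int]
                      dual(end) = end
                  case err:
                    send[Int] = recv[Int]
                      dual(X) = X
              case stop:
                recv[Str] = send[Str]
                  recv[Str] = send[Str]
                    dual(end) = end

send[Bool].send[Bool].μX.select{done: send[Str].recv[Bool].offer{ok: select{ack: end, done: X}, err: offer{data: end, more: X, ok: X}, more: select{err: end, retry: end, done: X}}, retry: recv[Str].recv[Int].recv[Int].offer{ack: X, stop: X, done: X}, data: recv[Str].select{retry: send[Unit].recv[Int].end, err: select{data: recv[Int].end, err: recv[Int].X}, stop: send[Str].send[Str].end}}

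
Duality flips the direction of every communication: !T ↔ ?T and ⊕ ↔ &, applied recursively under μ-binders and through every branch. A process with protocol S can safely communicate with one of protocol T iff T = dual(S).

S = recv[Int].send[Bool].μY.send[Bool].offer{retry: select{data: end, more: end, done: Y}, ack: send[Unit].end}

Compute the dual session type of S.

recv[Int] = send[Int]
  send[Bool] = recv[Bool]
    μY = μY  (binder kept)
      send[Bool] = recv[Bool]
        offer{retry,ack} = select{retry,ack}  (&→⊕)
          • retry:
            select{data,more,done} = offer{data,more,done}  (⊕→&)
              • data:
                end ↦ end
              • more:
                end ↦ end
              • done:
                Y ↦ Y
          • ack:
            send[Unit] = recv[Unit]
              end ↦ end

send[Int].recv[Bool].μY.recv[Bool].select{retry: offer{data: end, more: end, done: Y}, ack: recv[Unit].end}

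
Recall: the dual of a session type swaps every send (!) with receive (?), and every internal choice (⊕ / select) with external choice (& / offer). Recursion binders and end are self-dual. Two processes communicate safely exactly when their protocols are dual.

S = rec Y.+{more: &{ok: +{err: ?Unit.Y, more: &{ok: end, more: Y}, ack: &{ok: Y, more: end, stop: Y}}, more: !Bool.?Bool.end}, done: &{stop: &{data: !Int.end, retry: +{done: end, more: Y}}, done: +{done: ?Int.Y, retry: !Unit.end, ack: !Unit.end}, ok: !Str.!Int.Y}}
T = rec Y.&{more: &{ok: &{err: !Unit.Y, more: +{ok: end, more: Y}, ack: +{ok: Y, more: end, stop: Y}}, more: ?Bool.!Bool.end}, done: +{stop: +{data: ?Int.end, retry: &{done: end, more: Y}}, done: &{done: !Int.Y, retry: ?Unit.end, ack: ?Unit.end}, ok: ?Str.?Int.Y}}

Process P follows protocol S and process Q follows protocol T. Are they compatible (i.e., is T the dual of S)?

NO

rec Y | rec Y  ok (μ self-dual)
  +{more,done} | &{more,done}  ok labels match
    • more:
      &{ok,more} | &{ok,more}  ✗ choice polarity not flipped — not dual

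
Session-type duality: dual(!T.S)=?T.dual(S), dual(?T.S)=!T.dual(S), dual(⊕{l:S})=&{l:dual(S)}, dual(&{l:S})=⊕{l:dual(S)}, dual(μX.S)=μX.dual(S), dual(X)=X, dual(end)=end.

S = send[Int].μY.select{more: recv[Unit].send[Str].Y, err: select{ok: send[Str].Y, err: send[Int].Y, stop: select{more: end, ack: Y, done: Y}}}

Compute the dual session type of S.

recv[Int].μY.offer{more: send[Unit].recv[Str].Y, err: offer{ok: recv[Str].Y, err: recv[Int].Y, stop: offer{more: end, ack: Y, done: Y}}}

send[Int] ↦ recv[Int]
  μY ↦ μY  (binder kept)
    select{more,err} ↦ offer{more,err}  (internal→external)
      • more:
        recv[Unit] ↦ send[Unit]
          send[Str] ↦ recv[Str]
            dual(Y) = Y
      • err:
        select{ok,err,stop} ↦ offer{ok,err,stop}  (internal→external)
          • ok:
            send[Str] ↦ recv[Str]
              dual(Y) = Y
          • err:
            send[Int] ↦ recv[Int]
              dual(Y) = Y
          • stop:
            select{more,ack,done} ↦ offer{more,ack,done}  (internal→external)
              • more:
                dual(end) = end
              • ack:
                dual(Y) = Y
              • done:
                dual(Y) = Y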